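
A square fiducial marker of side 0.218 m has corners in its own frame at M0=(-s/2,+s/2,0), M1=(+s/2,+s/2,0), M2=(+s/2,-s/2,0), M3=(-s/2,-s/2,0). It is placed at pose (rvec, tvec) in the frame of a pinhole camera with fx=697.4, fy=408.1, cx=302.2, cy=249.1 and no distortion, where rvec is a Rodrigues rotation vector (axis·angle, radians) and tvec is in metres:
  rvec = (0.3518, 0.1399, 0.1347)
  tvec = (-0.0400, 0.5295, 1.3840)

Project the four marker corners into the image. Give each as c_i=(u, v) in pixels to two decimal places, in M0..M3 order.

c0=(225.09, 423.74) c1=(329.57, 436.59) c2=(343.32, 385.32) c3=(232.70, 372.67)

Intrinsics K: fx=697.4, fy=408.1, cx=302.2, cy=249.1
Marker side s = 0.218 m; corners in marker frame (Z=0):
  M0 = (-0.1090, +0.1090, 0)
  M1 = (+0.1090, +0.1090, 0)
  M2 = (+0.1090, -0.1090, 0)
  M3 = (-0.1090, -0.1090, 0)
rvec = (0.3518, 0.1399, 0.1347), |rvec| = θ = 0.40184 rad = 23.024°
Rodrigues: sinθ=0.39112, 1−cosθ=0.07966; R = I + sinθ·[k]× + (1−cosθ)·[k]×²:
    [+0.98139 -0.10682 +0.15954]
    [+0.15538 +0.93000 -0.33311]
    [-0.11279 +0.35170 +0.92929]
t = (-0.0400, 0.5295, 1.3840) m
M0: Pc = R·M0+t = (-0.15862, +0.61393, +1.43463); u = 697.4·(-0.15862)/1.43463 + 302.2 = 225.0939, v = 408.1·(+0.61393)/1.43463 + 249.1 = 423.7416
M1: Pc = R·M1+t = (+0.05533, +0.64781, +1.41004); u = 697.4·(+0.05533)/1.41004 + 302.2 = 329.5650, v = 408.1·(+0.64781)/1.41004 + 249.1 = 436.5907
M2: Pc = R·M2+t = (+0.07862, +0.44507, +1.33337); u = 697.4·(+0.07862)/1.33337 + 302.2 = 343.3189, v = 408.1·(+0.44507)/1.33337 + 249.1 = 385.3202
M3: Pc = R·M3+t = (-0.13533, +0.41119, +1.35796); u = 697.4·(-0.13533)/1.35796 + 302.2 = 232.7002, v = 408.1·(+0.41119)/1.35796 + 249.1 = 372.6739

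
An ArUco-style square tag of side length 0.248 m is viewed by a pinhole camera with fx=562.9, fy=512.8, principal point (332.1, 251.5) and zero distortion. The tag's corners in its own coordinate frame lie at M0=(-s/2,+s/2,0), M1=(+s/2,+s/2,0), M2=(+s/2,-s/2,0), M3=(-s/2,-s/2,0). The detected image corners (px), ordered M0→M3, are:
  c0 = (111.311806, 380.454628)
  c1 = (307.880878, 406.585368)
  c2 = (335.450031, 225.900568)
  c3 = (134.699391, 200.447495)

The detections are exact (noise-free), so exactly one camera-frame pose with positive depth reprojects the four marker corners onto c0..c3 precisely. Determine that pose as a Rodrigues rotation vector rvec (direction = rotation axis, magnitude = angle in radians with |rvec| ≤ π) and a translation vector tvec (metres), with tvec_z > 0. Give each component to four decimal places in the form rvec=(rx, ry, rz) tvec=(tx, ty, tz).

Intrinsics K: fx=562.9, fy=512.8, cx=332.1, cy=251.5
Marker side s = 0.248 m; corners in marker frame (Z=0):
  M0 = (-0.1240, +0.1240, 0)
  M1 = (+0.1240, +0.1240, 0)
  M2 = (+0.1240, -0.1240, 0)
  M3 = (-0.1240, -0.1240, 0)
Detected image corners:
  c0 = (111.311806, 380.454628) px
  c1 = (307.880878, 406.585368) px
  c2 = (335.450031, 225.900568) px
  c3 = (134.699391, 200.447495) px
Planar DLT: solve 8×8 A·h = b for H (H[2,2]=1):
  H  [+795.00447 -84.60087 +221.87681]
  H  [+95.88425 +751.90080 +304.21475]
  H  [-0.02680 +0.08144 +1.00000]
B = K⁻¹H; ‖b₁‖=1.442350, ‖b₂‖=1.442350; λ = 2/(‖b₁‖+‖b₂‖) = 0.693313, sign → tz>0 ⇒ λ=+0.693313
r₁ = λ·B[:,0] = (+0.99015,+0.13875,-0.01858); r₂ = λ·B[:,1] = (-0.13751,+0.98889,+0.05646)
r₃ = r₁×r₂ = (+0.02621,-0.05335,+0.99823); SVD([r₁ r₂ r₃]) → R = UVᵀ:
  R  [+0.99015 -0.13751 +0.02621]
  R  [+0.13875 +0.98889 -0.05335]
  R  [-0.01858 +0.05646 +0.99823]
t = (-0.13576, +0.07127, +0.69331) m
tr R = 2.977275; θ = arccos((tr R − 1)/2) = 0.150893 rad = 8.646°
axis k = ((R−Rᵀ)₃₂, (R−Rᵀ)₁₃, (R−Rᵀ)₂₁) / (2 sinθ) = (+0.365261, +0.148971, +0.918908)
rvec = θ·k = (+0.055115, +0.022479, +0.138656)

rvec=(0.0551, 0.0225, 0.1387) tvec=(-0.1358, 0.0713, 0.6933)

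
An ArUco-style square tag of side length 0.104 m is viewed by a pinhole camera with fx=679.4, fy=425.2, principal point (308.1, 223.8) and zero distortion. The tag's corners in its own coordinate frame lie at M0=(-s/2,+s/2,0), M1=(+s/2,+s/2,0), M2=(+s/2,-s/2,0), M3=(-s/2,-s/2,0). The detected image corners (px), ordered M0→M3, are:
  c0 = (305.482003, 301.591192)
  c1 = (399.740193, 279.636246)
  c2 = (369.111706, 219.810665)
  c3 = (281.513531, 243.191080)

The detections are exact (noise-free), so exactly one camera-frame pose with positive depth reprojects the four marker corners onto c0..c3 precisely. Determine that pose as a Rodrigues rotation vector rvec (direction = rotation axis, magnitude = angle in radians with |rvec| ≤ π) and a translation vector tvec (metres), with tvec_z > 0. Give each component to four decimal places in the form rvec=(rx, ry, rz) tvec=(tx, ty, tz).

Intrinsics K: fx=679.4, fy=425.2, cx=308.1, cy=223.8
Marker side s = 0.104 m; corners in marker frame (Z=0):
  M0 = (-0.0520, +0.0520, 0)
  M1 = (+0.0520, +0.0520, 0)
  M2 = (+0.0520, -0.0520, 0)
  M3 = (-0.0520, -0.0520, 0)
Detected image corners:
  c0 = (305.482003, 301.591192) px
  c1 = (399.740193, 279.636246) px
  c2 = (369.111706, 219.810665) px
  c3 = (281.513531, 243.191080) px
Planar DLT: solve 8×8 A·h = b for H (H[2,2]=1):
  H  [+720.78996 +68.81814 +337.49377]
  H  [-335.66713 +419.65339 +260.44784]
  H  [-0.45012 -0.56914 +1.00000]
B = K⁻¹H; ‖b₁‖=1.451970, ‖b₂‖=1.451970; λ = 2/(‖b₁‖+‖b₂‖) = 0.688720, sign → tz>0 ⇒ λ=+0.688720
r₁ = λ·B[:,0] = (+0.87126,-0.38053,-0.31000); r₂ = λ·B[:,1] = (+0.24752,+0.88605,-0.39198)
r₃ = r₁×r₂ = (+0.42384,+0.26478,+0.86617); SVD([r₁ r₂ r₃]) → R = UVᵀ:
  R  [+0.87126 +0.24752 +0.42384]
  R  [-0.38053 +0.88605 +0.26478]
  R  [-0.31000 -0.39198 +0.86617]
t = (+0.02980, +0.05936, +0.68872) m
tr R = 2.623480; θ = arccos((tr R − 1)/2) = 0.623671 rad = 35.734°
axis k = ((R−Rᵀ)₃₂, (R−Rᵀ)₁₃, (R−Rᵀ)₂₁) / (2 sinθ) = (-0.562280, +0.628269, -0.537698)
rvec = θ·k = (-0.350678, +0.391833, -0.335347)

rvec=(-0.3507, 0.3918, -0.3353) tvec=(0.0298, 0.0594, 0.6887)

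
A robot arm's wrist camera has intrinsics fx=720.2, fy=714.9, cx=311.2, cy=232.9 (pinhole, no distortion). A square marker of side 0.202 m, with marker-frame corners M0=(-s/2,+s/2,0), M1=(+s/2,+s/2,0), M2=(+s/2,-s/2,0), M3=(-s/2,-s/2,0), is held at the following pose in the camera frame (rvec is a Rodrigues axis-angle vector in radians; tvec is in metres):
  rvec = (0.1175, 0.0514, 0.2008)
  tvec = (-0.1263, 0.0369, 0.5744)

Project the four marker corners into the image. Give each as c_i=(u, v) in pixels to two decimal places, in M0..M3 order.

Intrinsics K: fx=720.2, fy=714.9, cx=311.2, cy=232.9
Marker side s = 0.202 m; corners in marker frame (Z=0):
  M0 = (-0.1010, +0.1010, 0)
  M1 = (+0.1010, +0.1010, 0)
  M2 = (+0.1010, -0.1010, 0)
  M3 = (-0.1010, -0.1010, 0)
rvec = (0.1175, 0.0514, 0.2008), |rvec| = θ = 0.23826 rad = 13.651°
Rodrigues: sinθ=0.23601, 1−cosθ=0.02825; R = I + sinθ·[k]× + (1−cosθ)·[k]×²:
    [+0.97862 -0.19590 +0.06266]
    [+0.20191 +0.97306 -0.11126]
    [-0.03917 +0.12153 +0.99181]
t = (-0.1263, 0.0369, 0.5744) m
M0: Pc = R·M0+t = (-0.24493, +0.11479, +0.59063); u = 720.2·(-0.24493)/0.59063 + 311.2 = 12.5429, v = 714.9·(+0.11479)/0.59063 + 232.9 = 371.8376
M1: Pc = R·M1+t = (-0.04725, +0.15557, +0.58272); u = 720.2·(-0.04725)/0.58272 + 311.2 = 252.8080, v = 714.9·(+0.15557)/0.58272 + 232.9 = 423.7622
M2: Pc = R·M2+t = (-0.00767, -0.04099, +0.55817); u = 720.2·(-0.00767)/0.55817 + 311.2 = 301.2990, v = 714.9·(-0.04099)/0.55817 + 232.9 = 180.4047
M3: Pc = R·M3+t = (-0.20535, -0.08177, +0.56608); u = 720.2·(-0.20535)/0.56608 + 311.2 = 49.9368, v = 714.9·(-0.08177)/0.56608 + 232.9 = 129.6303

c0=(12.54, 371.84) c1=(252.81, 423.76) c2=(301.30, 180.40) c3=(49.94, 129.63)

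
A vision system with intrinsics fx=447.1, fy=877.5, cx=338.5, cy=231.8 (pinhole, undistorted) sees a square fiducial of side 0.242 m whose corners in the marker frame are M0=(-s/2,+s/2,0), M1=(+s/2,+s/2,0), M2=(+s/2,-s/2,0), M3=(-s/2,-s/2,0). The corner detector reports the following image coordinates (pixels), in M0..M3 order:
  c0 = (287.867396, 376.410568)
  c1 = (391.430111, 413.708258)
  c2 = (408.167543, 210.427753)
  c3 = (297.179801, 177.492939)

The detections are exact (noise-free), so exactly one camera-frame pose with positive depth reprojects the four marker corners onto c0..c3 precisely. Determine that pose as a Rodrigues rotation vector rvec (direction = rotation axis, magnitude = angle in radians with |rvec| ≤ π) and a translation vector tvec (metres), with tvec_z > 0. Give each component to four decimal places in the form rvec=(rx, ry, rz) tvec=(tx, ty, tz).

Intrinsics K: fx=447.1, fy=877.5, cx=338.5, cy=231.8
Marker side s = 0.242 m; corners in marker frame (Z=0):
  M0 = (-0.1210, +0.1210, 0)
  M1 = (+0.1210, +0.1210, 0)
  M2 = (+0.1210, -0.1210, 0)
  M3 = (-0.1210, -0.1210, 0)
Detected image corners:
  c0 = (287.867396, 376.410568) px
  c1 = (391.430111, 413.708258) px
  c2 = (408.167543, 210.427753) px
  c3 = (297.179801, 177.492939) px
Planar DLT: solve 8×8 A·h = b for H (H[2,2]=1):
  H  [+395.46746 +39.69257 +345.06174]
  H  [+105.14431 +910.18398 +297.49729]
  H  [-0.13669 +0.26941 +1.00000]
B = K⁻¹H; ‖b₁‖=1.009535, ‖b₂‖=1.009535; λ = 2/(‖b₁‖+‖b₂‖) = 0.990555, sign → tz>0 ⇒ λ=+0.990555
r₁ = λ·B[:,0] = (+0.97868,+0.15446,-0.13540); r₂ = λ·B[:,1] = (-0.11411,+0.95695,+0.26687)
r₃ = r₁×r₂ = (+0.17080,-0.24573,+0.95417); SVD([r₁ r₂ r₃]) → R = UVᵀ:
  R  [+0.97868 -0.11411 +0.17080]
  R  [+0.15446 +0.95695 -0.24573]
  R  [-0.13540 +0.26687 +0.95417]
t = (+0.01454, +0.07416, +0.99055) m
tr R = 2.889803; θ = arccos((tr R − 1)/2) = 0.333502 rad = 19.108°
axis k = ((R−Rᵀ)₃₂, (R−Rᵀ)₁₃, (R−Rᵀ)₂₁) / (2 sinθ) = (+0.782941, +0.467688, +0.410209)
rvec = θ·k = (+0.261113, +0.155975, +0.136806)

rvec=(0.2611, 0.1560, 0.1368) tvec=(0.0145, 0.0742, 0.9906)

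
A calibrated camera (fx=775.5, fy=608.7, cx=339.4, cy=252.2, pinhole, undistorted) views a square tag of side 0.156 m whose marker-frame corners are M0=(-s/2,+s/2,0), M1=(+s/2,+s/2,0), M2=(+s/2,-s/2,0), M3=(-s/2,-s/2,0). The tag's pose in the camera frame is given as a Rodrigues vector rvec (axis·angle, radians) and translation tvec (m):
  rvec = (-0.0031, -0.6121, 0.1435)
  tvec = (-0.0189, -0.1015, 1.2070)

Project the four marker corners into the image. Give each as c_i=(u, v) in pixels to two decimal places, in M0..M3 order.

Intrinsics K: fx=775.5, fy=608.7, cx=339.4, cy=252.2
Marker side s = 0.156 m; corners in marker frame (Z=0):
  M0 = (-0.0780, +0.0780, 0)
  M1 = (+0.0780, +0.0780, 0)
  M2 = (+0.0780, -0.0780, 0)
  M3 = (-0.0780, -0.0780, 0)
rvec = (-0.0031, -0.6121, 0.1435), |rvec| = θ = 0.62870 rad = 36.022°
Rodrigues: sinθ=0.58810, 1−cosθ=0.19121; R = I + sinθ·[k]× + (1−cosθ)·[k]×²:
    [+0.80880 -0.13331 -0.57278]
    [+0.13515 +0.99003 -0.03959]
    [+0.57235 -0.04539 +0.81875]
t = (-0.0189, -0.1015, 1.2070) m
M0: Pc = R·M0+t = (-0.09238, -0.03482, +1.15882); u = 775.5·(-0.09238)/1.15882 + 339.4 = 277.5747, v = 608.7·(-0.03482)/1.15882 + 252.2 = 233.9104
M1: Pc = R·M1+t = (+0.03379, -0.01374, +1.24810); u = 775.5·(+0.03379)/1.24810 + 339.4 = 360.3937, v = 608.7·(-0.01374)/1.24810 + 252.2 = 245.5011
M2: Pc = R·M2+t = (+0.05458, -0.16818, +1.25518); u = 775.5·(+0.05458)/1.25518 + 339.4 = 373.1244, v = 608.7·(-0.16818)/1.25518 + 252.2 = 170.6408
M3: Pc = R·M3+t = (-0.07159, -0.18926, +1.16590); u = 775.5·(-0.07159)/1.16590 + 339.4 = 291.7833, v = 608.7·(-0.18926)/1.16590 + 252.2 = 153.3875

c0=(277.57, 233.91) c1=(360.39, 245.50) c2=(373.12, 170.64) c3=(291.78, 153.39)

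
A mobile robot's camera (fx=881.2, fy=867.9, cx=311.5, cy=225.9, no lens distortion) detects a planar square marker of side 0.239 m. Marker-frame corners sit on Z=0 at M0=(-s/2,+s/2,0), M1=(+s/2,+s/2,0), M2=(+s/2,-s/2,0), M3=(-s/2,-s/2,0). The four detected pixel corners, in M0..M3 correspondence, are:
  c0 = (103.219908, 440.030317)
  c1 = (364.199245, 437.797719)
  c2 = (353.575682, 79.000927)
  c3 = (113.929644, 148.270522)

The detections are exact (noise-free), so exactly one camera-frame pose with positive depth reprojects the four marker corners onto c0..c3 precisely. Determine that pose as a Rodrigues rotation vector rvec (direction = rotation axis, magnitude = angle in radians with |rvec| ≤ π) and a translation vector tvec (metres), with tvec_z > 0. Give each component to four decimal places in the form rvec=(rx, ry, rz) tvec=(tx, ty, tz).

rvec=(-0.2161, 0.6291, -0.0884) tvec=(-0.0659, 0.0333, 0.6364)

Intrinsics K: fx=881.2, fy=867.9, cx=311.5, cy=225.9
Marker side s = 0.239 m; corners in marker frame (Z=0):
  M0 = (-0.1195, +0.1195, 0)
  M1 = (+0.1195, +0.1195, 0)
  M2 = (+0.1195, -0.1195, 0)
  M3 = (-0.1195, -0.1195, 0)
Detected image corners:
  c0 = (103.219908, 440.030317) px
  c1 = (364.199245, 437.797719) px
  c2 = (353.575682, 79.000927) px
  c3 = (113.929644, 148.270522) px
Planar DLT: solve 8×8 A·h = b for H (H[2,2]=1):
  H  [+834.71825 -88.37236 +220.24879]
  H  [-404.63147 +1247.32674 +271.26702]
  H  [-0.90152 -0.35675 +1.00000]
B = K⁻¹H; ‖b₁‖=1.571287, ‖b₂‖=1.571288; λ = 2/(‖b₁‖+‖b₂‖) = 0.636421, sign → tz>0 ⇒ λ=+0.636421
r₁ = λ·B[:,0] = (+0.80567,-0.14738,-0.57374); r₂ = λ·B[:,1] = (+0.01643,+0.97375,-0.22704)
r₃ = r₁×r₂ = (+0.59214,+0.17349,+0.78694); SVD([r₁ r₂ r₃]) → R = UVᵀ:
  R  [+0.80567 +0.01643 +0.59214]
  R  [-0.14738 +0.97375 +0.17349]
  R  [-0.57374 -0.22704 +0.78694]
t = (-0.06590, +0.03327, +0.63642) m
tr R = 2.566349; θ = arccos((tr R − 1)/2) = 0.671042 rad = 38.448°
axis k = ((R−Rᵀ)₃₂, (R−Rᵀ)₁₃, (R−Rᵀ)₂₁) / (2 sinθ) = (-0.322077, +0.937505, -0.131722)
rvec = θ·k = (-0.216127, +0.629105, -0.088391)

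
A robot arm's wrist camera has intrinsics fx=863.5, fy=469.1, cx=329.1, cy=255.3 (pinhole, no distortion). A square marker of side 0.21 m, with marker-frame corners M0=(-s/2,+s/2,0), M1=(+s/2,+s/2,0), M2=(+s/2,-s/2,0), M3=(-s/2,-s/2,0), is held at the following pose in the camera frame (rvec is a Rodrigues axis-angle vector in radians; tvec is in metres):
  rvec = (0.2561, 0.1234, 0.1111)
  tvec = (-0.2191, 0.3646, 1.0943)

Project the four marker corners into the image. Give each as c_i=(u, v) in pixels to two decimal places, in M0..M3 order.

Intrinsics K: fx=863.5, fy=469.1, cx=329.1, cy=255.3
Marker side s = 0.21 m; corners in marker frame (Z=0):
  M0 = (-0.1050, +0.1050, 0)
  M1 = (+0.1050, +0.1050, 0)
  M2 = (+0.1050, -0.1050, 0)
  M3 = (-0.1050, -0.1050, 0)
rvec = (0.2561, 0.1234, 0.1111), |rvec| = θ = 0.30522 rad = 17.488°
Rodrigues: sinθ=0.30050, 1−cosθ=0.04622; R = I + sinθ·[k]× + (1−cosθ)·[k]×²:
    [+0.98632 -0.09370 +0.13561]
    [+0.12506 +0.96134 -0.24534]
    [-0.10738 +0.25894 +0.95991]
t = (-0.2191, 0.3646, 1.0943) m
M0: Pc = R·M0+t = (-0.33250, +0.45241, +1.13276); u = 863.5·(-0.33250)/1.13276 + 329.1 = 75.6349, v = 469.1·(+0.45241)/1.13276 + 255.3 = 442.6515
M1: Pc = R·M1+t = (-0.12538, +0.47867, +1.11021); u = 863.5·(-0.12538)/1.11021 + 329.1 = 231.5860, v = 469.1·(+0.47867)/1.11021 + 255.3 = 457.5537
M2: Pc = R·M2+t = (-0.10570, +0.27679, +1.05584); u = 863.5·(-0.10570)/1.05584 + 329.1 = 242.6570, v = 469.1·(+0.27679)/1.05584 + 255.3 = 378.2762
M3: Pc = R·M3+t = (-0.31282, +0.25053, +1.07839); u = 863.5·(-0.31282)/1.07839 + 329.1 = 78.6105, v = 469.1·(+0.25053)/1.07839 + 255.3 = 364.2803

c0=(75.63, 442.65) c1=(231.59, 457.55) c2=(242.66, 378.28) c3=(78.61, 364.28)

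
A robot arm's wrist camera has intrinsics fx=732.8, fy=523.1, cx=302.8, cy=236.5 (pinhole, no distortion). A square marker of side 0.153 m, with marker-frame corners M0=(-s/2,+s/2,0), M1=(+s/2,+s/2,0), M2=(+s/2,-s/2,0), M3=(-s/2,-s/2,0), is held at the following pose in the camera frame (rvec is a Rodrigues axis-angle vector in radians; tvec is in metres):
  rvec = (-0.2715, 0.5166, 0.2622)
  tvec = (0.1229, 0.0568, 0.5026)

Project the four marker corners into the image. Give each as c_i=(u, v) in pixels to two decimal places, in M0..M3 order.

Intrinsics K: fx=732.8, fy=523.1, cx=302.8, cy=236.5
Marker side s = 0.153 m; corners in marker frame (Z=0):
  M0 = (-0.0765, +0.0765, 0)
  M1 = (+0.0765, +0.0765, 0)
  M2 = (+0.0765, -0.0765, 0)
  M3 = (-0.0765, -0.0765, 0)
rvec = (-0.2715, 0.5166, 0.2622), |rvec| = θ = 0.63979 rad = 36.658°
Rodrigues: sinθ=0.59703, 1−cosθ=0.19778; R = I + sinθ·[k]× + (1−cosθ)·[k]×²:
    [+0.83783 -0.31244 +0.44767]
    [+0.17691 +0.93117 +0.31880]
    [-0.51647 -0.18791 +0.83544]
t = (0.1229, 0.0568, 0.5026) m
M0: Pc = R·M0+t = (+0.03490, +0.11450, +0.52773); u = 732.8·(+0.03490)/0.52773 + 302.8 = 351.2665, v = 523.1·(+0.11450)/0.52773 + 236.5 = 349.9953
M1: Pc = R·M1+t = (+0.16309, +0.14157, +0.44872); u = 732.8·(+0.16309)/0.44872 + 302.8 = 569.1472, v = 523.1·(+0.14157)/0.44872 + 236.5 = 401.5355
M2: Pc = R·M2+t = (+0.21090, -0.00090, +0.47747); u = 732.8·(+0.21090)/0.47747 + 302.8 = 626.4776, v = 523.1·(-0.00090)/0.47747 + 236.5 = 235.5130
M3: Pc = R·M3+t = (+0.08271, -0.02797, +0.55648); u = 732.8·(+0.08271)/0.55648 + 302.8 = 411.7125, v = 523.1·(-0.02797)/0.55648 + 236.5 = 210.2103

c0=(351.27, 350.00) c1=(569.15, 401.54) c2=(626.48, 235.51) c3=(411.71, 210.21)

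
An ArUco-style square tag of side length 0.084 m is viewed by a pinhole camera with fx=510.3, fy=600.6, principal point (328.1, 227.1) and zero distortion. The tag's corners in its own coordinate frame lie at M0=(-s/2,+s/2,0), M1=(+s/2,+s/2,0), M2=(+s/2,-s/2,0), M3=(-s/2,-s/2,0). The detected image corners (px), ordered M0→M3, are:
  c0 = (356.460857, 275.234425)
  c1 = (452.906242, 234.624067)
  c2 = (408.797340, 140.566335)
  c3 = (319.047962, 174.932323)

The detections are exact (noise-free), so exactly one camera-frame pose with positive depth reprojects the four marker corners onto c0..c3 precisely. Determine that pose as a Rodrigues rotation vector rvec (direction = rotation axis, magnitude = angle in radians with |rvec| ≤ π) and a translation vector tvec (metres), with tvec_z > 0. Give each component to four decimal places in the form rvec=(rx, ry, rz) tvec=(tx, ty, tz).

Intrinsics K: fx=510.3, fy=600.6, cx=328.1, cy=227.1
Marker side s = 0.084 m; corners in marker frame (Z=0):
  M0 = (-0.0420, +0.0420, 0)
  M1 = (+0.0420, +0.0420, 0)
  M2 = (+0.0420, -0.0420, 0)
  M3 = (-0.0420, -0.0420, 0)
Detected image corners:
  c0 = (356.460857, 275.234425) px
  c1 = (452.906242, 234.624067) px
  c2 = (408.797340, 140.566335) px
  c3 = (319.047962, 174.932323) px
Planar DLT: solve 8×8 A·h = b for H (H[2,2]=1):
  H  [+1249.49563 +94.24707 +384.15778]
  H  [-367.97169 +946.05319 +203.96690]
  H  [+0.37184 -1.01905 +1.00000]
B = K⁻¹H; ‖b₁‖=2.363782, ‖b₂‖=2.363782; λ = 2/(‖b₁‖+‖b₂‖) = 0.423051, sign → tz>0 ⇒ λ=+0.423051
r₁ = λ·B[:,0] = (+0.93472,-0.31867,+0.15731); r₂ = λ·B[:,1] = (+0.35532,+0.82939,-0.43111)
r₃ = r₁×r₂ = (+0.00691,+0.45886,+0.88848); SVD([r₁ r₂ r₃]) → R = UVᵀ:
  R  [+0.93472 +0.35532 +0.00691]
  R  [-0.31867 +0.82939 +0.45886]
  R  [+0.15731 -0.43111 +0.88848]
t = (+0.04647, -0.01629, +0.42305) m
tr R = 2.652595; θ = arccos((tr R − 1)/2) = 0.598295 rad = 34.280°
axis k = ((R−Rᵀ)₃₂, (R−Rᵀ)₁₃, (R−Rᵀ)₂₁) / (2 sinθ) = (-0.790054, -0.133509, -0.598322)
rvec = θ·k = (-0.472685, -0.079878, -0.357973)

rvec=(-0.4727, -0.0799, -0.3580) tvec=(0.0465, -0.0163, 0.4231)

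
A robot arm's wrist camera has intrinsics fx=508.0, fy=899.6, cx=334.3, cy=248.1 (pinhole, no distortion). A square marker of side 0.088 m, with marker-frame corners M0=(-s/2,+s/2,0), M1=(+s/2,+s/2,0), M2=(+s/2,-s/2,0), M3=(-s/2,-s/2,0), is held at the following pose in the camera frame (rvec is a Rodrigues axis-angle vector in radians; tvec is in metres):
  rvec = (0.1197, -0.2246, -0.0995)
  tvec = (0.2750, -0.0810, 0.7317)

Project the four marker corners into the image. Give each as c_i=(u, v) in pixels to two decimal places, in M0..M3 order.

Intrinsics K: fx=508.0, fy=899.6, cx=334.3, cy=248.1
Marker side s = 0.088 m; corners in marker frame (Z=0):
  M0 = (-0.0440, +0.0440, 0)
  M1 = (+0.0440, +0.0440, 0)
  M2 = (+0.0440, -0.0440, 0)
  M3 = (-0.0440, -0.0440, 0)
rvec = (0.1197, -0.2246, -0.0995), |rvec| = θ = 0.27326 rad = 15.657°
Rodrigues: sinθ=0.26988, 1−cosθ=0.03710; R = I + sinθ·[k]× + (1−cosθ)·[k]×²:
    [+0.97001 +0.08491 -0.22773]
    [-0.11163 +0.98796 -0.10711]
    [+0.21590 +0.12932 +0.96781]
t = (0.2750, -0.0810, 0.7317) m
M0: Pc = R·M0+t = (+0.23606, -0.03262, +0.72789); u = 508.0·(+0.23606)/0.72789 + 334.3 = 499.0446, v = 899.6·(-0.03262)/0.72789 + 248.1 = 207.7872
M1: Pc = R·M1+t = (+0.32142, -0.04244, +0.74689); u = 508.0·(+0.32142)/0.74689 + 334.3 = 552.9128, v = 899.6·(-0.04244)/0.74689 + 248.1 = 196.9812
M2: Pc = R·M2+t = (+0.31394, -0.12938, +0.73551); u = 508.0·(+0.31394)/0.73551 + 334.3 = 551.1346, v = 899.6·(-0.12938)/0.73551 + 248.1 = 89.8534
M3: Pc = R·M3+t = (+0.22858, -0.11956, +0.71651); u = 508.0·(+0.22858)/0.71651 + 334.3 = 496.3638, v = 899.6·(-0.11956)/0.71651 + 248.1 = 97.9904

c0=(499.04, 207.79) c1=(552.91, 196.98) c2=(551.13, 89.85) c3=(496.36, 97.99)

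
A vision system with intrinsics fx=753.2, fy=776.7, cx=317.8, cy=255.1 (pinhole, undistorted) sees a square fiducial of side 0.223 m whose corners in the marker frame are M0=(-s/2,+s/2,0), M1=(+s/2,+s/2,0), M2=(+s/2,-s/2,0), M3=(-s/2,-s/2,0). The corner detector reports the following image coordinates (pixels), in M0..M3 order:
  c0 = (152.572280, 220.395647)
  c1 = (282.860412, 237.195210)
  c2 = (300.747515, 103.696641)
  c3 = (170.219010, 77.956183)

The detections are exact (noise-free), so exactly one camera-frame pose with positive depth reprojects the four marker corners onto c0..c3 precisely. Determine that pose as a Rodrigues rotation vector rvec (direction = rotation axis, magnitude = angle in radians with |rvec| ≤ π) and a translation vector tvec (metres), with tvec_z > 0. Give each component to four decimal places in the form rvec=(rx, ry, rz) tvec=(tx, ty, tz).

Intrinsics K: fx=753.2, fy=776.7, cx=317.8, cy=255.1
Marker side s = 0.223 m; corners in marker frame (Z=0):
  M0 = (-0.1115, +0.1115, 0)
  M1 = (+0.1115, +0.1115, 0)
  M2 = (+0.1115, -0.1115, 0)
  M3 = (-0.1115, -0.1115, 0)
Detected image corners:
  c0 = (152.572280, 220.395647) px
  c1 = (282.860412, 237.195210) px
  c2 = (300.747515, 103.696641) px
  c3 = (170.219010, 77.956183) px
Planar DLT: solve 8×8 A·h = b for H (H[2,2]=1):
  H  [+649.00016 -69.06798 +228.61357]
  H  [+140.56257 +625.55249 +160.50748]
  H  [+0.28337 +0.04687 +1.00000]
B = K⁻¹H; ‖b₁‖=0.799205, ‖b₂‖=0.799205; λ = 2/(‖b₁‖+‖b₂‖) = 1.251243, sign → tz>0 ⇒ λ=+1.251243
r₁ = λ·B[:,0] = (+0.92854,+0.10999,+0.35457); r₂ = λ·B[:,1] = (-0.13948,+0.98849,+0.05865)
r₃ = r₁×r₂ = (-0.34404,-0.10391,+0.93319); SVD([r₁ r₂ r₃]) → R = UVᵀ:
  R  [+0.92854 -0.13948 -0.34404]
  R  [+0.10999 +0.98849 -0.10391]
  R  [+0.35457 +0.05865 +0.93319]
t = (-0.14816, -0.15239, +1.25124) m
tr R = 2.850213; θ = arccos((tr R − 1)/2) = 0.389480 rad = 22.316°
axis k = ((R−Rᵀ)₃₂, (R−Rᵀ)₁₃, (R−Rᵀ)₂₁) / (2 sinθ) = (+0.214064, -0.919924, +0.328505)
rvec = θ·k = (+0.083374, -0.358292, +0.127946)

rvec=(0.0834, -0.3583, 0.1279) tvec=(-0.1482, -0.1524, 1.2512)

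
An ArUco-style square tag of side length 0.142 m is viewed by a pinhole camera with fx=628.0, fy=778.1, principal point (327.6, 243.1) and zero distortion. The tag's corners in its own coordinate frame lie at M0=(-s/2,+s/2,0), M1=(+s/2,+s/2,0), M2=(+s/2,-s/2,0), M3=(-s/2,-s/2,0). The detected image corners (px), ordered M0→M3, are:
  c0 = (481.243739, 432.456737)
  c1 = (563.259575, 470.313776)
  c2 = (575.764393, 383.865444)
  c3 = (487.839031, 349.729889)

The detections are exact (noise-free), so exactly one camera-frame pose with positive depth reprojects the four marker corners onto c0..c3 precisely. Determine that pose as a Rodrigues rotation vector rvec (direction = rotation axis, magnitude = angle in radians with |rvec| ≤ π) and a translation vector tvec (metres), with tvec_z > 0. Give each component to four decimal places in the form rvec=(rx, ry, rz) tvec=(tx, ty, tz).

Intrinsics K: fx=628.0, fy=778.1, cx=327.6, cy=243.1
Marker side s = 0.142 m; corners in marker frame (Z=0):
  M0 = (-0.0710, +0.0710, 0)
  M1 = (+0.0710, +0.0710, 0)
  M2 = (+0.0710, -0.0710, 0)
  M3 = (-0.0710, -0.0710, 0)
Detected image corners:
  c0 = (481.243739, 432.456737) px
  c1 = (563.259575, 470.313776) px
  c2 = (575.764393, 383.865444) px
  c3 = (487.839031, 349.729889) px
Planar DLT: solve 8×8 A·h = b for H (H[2,2]=1):
  H  [+337.07773 +162.30389 +525.38756]
  H  [+51.56399 +772.84848 +409.76323]
  H  [-0.49460 +0.43419 +1.00000]
B = K⁻¹H; ‖b₁‖=0.961777, ‖b₂‖=0.961777; λ = 2/(‖b₁‖+‖b₂‖) = 1.039743, sign → tz>0 ⇒ λ=+1.039743
r₁ = λ·B[:,0] = (+0.82634,+0.22957,-0.51425); r₂ = λ·B[:,1] = (+0.03322,+0.89168,+0.45144)
r₃ = r₁×r₂ = (+0.56219,-0.39013,+0.72921); SVD([r₁ r₂ r₃]) → R = UVᵀ:
  R  [+0.82634 +0.03322 +0.56219]
  R  [+0.22957 +0.89168 -0.39013]
  R  [-0.51425 +0.45144 +0.72921]
t = (+0.32747, +0.22271, +1.03974) m
tr R = 2.447234; θ = arccos((tr R − 1)/2) = 0.761768 rad = 43.646°
axis k = ((R−Rᵀ)₃₂, (R−Rᵀ)₁₃, (R−Rᵀ)₂₁) / (2 sinθ) = (+0.609654, +0.779801, +0.142241)
rvec = θ·k = (+0.464415, +0.594027, +0.108354)

rvec=(0.4644, 0.5940, 0.1084) tvec=(0.3275, 0.2227, 1.0397)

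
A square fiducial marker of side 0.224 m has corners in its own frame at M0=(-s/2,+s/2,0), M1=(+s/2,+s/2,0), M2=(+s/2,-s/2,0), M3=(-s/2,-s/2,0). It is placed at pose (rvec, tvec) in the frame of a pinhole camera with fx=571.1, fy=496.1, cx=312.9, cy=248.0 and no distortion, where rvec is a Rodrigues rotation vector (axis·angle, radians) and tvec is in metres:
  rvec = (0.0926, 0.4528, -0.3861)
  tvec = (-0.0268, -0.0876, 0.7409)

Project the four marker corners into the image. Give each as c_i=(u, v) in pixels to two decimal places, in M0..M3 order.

c0=(257.58, 282.02) c1=(402.85, 231.81) c2=(331.92, 83.28) c3=(195.46, 152.18)

Intrinsics K: fx=571.1, fy=496.1, cx=312.9, cy=248.0
Marker side s = 0.224 m; corners in marker frame (Z=0):
  M0 = (-0.1120, +0.1120, 0)
  M1 = (+0.1120, +0.1120, 0)
  M2 = (+0.1120, -0.1120, 0)
  M3 = (-0.1120, -0.1120, 0)
rvec = (0.0926, 0.4528, -0.3861), |rvec| = θ = 0.60223 rad = 34.505°
Rodrigues: sinθ=0.56648, 1−cosθ=0.17592; R = I + sinθ·[k]× + (1−cosθ)·[k]×²:
    [+0.82824 +0.38352 +0.40858]
    [-0.34284 +0.92353 -0.17191]
    [-0.44326 +0.00230 +0.89639]
t = (-0.0268, -0.0876, 0.7409) m
M0: Pc = R·M0+t = (-0.07661, +0.05423, +0.79080); u = 571.1·(-0.07661)/0.79080 + 312.9 = 257.5753, v = 496.1·(+0.05423)/0.79080 + 248.0 = 282.0228
M1: Pc = R·M1+t = (+0.10892, -0.02256, +0.69151); u = 571.1·(+0.10892)/0.69151 + 312.9 = 402.8512, v = 496.1·(-0.02256)/0.69151 + 248.0 = 231.8130
M2: Pc = R·M2+t = (+0.02301, -0.22943, +0.69100); u = 571.1·(+0.02301)/0.69100 + 312.9 = 331.9160, v = 496.1·(-0.22943)/0.69100 + 248.0 = 83.2784
M3: Pc = R·M3+t = (-0.16252, -0.15264, +0.79029); u = 571.1·(-0.16252)/0.79029 + 312.9 = 195.4576, v = 496.1·(-0.15264)/0.79029 + 248.0 = 152.1828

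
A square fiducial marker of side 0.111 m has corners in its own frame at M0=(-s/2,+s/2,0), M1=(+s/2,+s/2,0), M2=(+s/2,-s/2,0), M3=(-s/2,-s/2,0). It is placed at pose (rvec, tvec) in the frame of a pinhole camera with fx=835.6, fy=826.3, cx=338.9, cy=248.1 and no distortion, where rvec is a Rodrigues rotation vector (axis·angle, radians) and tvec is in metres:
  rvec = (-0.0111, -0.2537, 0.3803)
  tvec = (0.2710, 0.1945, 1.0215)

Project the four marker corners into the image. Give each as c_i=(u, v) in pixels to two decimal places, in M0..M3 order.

Intrinsics K: fx=835.6, fy=826.3, cx=338.9, cy=248.1
Marker side s = 0.111 m; corners in marker frame (Z=0):
  M0 = (-0.0555, +0.0555, 0)
  M1 = (+0.0555, +0.0555, 0)
  M2 = (+0.0555, -0.0555, 0)
  M3 = (-0.0555, -0.0555, 0)
rvec = (-0.0111, -0.2537, 0.3803), |rvec| = θ = 0.45729 rad = 26.201°
Rodrigues: sinθ=0.44152, 1−cosθ=0.10275; R = I + sinθ·[k]× + (1−cosθ)·[k]×²:
    [+0.89731 -0.36580 -0.24702]
    [+0.36857 +0.92888 -0.03669]
    [+0.24288 -0.05812 +0.96831]
t = (0.2710, 0.1945, 1.0215) m
M0: Pc = R·M0+t = (+0.20090, +0.22560, +1.00479); u = 835.6·(+0.20090)/1.00479 + 338.9 = 505.9687, v = 826.3·(+0.22560)/1.00479 + 248.1 = 433.6215
M1: Pc = R·M1+t = (+0.30050, +0.26651, +1.03175); u = 835.6·(+0.30050)/1.03175 + 338.9 = 582.2690, v = 826.3·(+0.26651)/1.03175 + 248.1 = 461.5382
M2: Pc = R·M2+t = (+0.34110, +0.16340, +1.03821); u = 835.6·(+0.34110)/1.03821 + 338.9 = 613.4366, v = 826.3·(+0.16340)/1.03821 + 248.1 = 378.1511
M3: Pc = R·M3+t = (+0.24150, +0.12249, +1.01125); u = 835.6·(+0.24150)/1.01125 + 338.9 = 538.4540, v = 826.3·(+0.12249)/1.01125 + 248.1 = 348.1894

c0=(505.97, 433.62) c1=(582.27, 461.54) c2=(613.44, 378.15) c3=(538.45, 348.19)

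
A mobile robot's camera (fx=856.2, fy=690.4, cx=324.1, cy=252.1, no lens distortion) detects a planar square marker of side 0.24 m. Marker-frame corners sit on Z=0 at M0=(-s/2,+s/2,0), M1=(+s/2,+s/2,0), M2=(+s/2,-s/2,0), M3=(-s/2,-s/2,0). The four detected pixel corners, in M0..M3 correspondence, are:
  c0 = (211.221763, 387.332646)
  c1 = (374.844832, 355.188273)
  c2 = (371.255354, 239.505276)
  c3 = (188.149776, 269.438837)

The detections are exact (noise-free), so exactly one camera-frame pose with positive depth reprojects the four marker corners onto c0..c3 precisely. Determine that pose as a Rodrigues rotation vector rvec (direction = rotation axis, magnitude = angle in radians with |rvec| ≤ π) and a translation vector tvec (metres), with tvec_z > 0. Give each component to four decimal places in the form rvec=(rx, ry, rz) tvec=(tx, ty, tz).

rvec=(0.5347, -0.2796, -0.1307) tvec=(-0.0472, 0.1055, 1.1460)

Intrinsics K: fx=856.2, fy=690.4, cx=324.1, cy=252.1
Marker side s = 0.24 m; corners in marker frame (Z=0):
  M0 = (-0.1200, +0.1200, 0)
  M1 = (+0.1200, +0.1200, 0)
  M2 = (+0.1200, -0.1200, 0)
  M3 = (-0.1200, -0.1200, 0)
Detected image corners:
  c0 = (211.221763, 387.332646) px
  c1 = (374.844832, 355.188273) px
  c2 = (371.255354, 239.505276) px
  c3 = (188.149776, 269.438837) px
Planar DLT: solve 8×8 A·h = b for H (H[2,2]=1):
  H  [+777.20399 +184.27735 +288.80277]
  H  [-67.24092 +628.21307 +315.66897]
  H  [+0.19925 +0.45292 +1.00000]
B = K⁻¹H; ‖b₁‖=0.872581, ‖b₂‖=0.872581; λ = 2/(‖b₁‖+‖b₂‖) = 1.146025, sign → tz>0 ⇒ λ=+1.146025
r₁ = λ·B[:,0] = (+0.95385,-0.19500,+0.22834); r₂ = λ·B[:,1] = (+0.05017,+0.85326,+0.51906)
r₃ = r₁×r₂ = (-0.29605,-0.48365,+0.82367); SVD([r₁ r₂ r₃]) → R = UVᵀ:
  R  [+0.95385 +0.05017 -0.29605]
  R  [-0.19500 +0.85326 -0.48365]
  R  [+0.22834 +0.51906 +0.82367]
t = (-0.04725, +0.10552, +1.14603) m
tr R = 2.630785; θ = arccos((tr R − 1)/2) = 0.617390 rad = 35.374°
axis k = ((R−Rᵀ)₃₂, (R−Rᵀ)₁₃, (R−Rᵀ)₂₁) / (2 sinθ) = (+0.866040, -0.452920, -0.211751)
rvec = θ·k = (+0.534684, -0.279628, -0.130733)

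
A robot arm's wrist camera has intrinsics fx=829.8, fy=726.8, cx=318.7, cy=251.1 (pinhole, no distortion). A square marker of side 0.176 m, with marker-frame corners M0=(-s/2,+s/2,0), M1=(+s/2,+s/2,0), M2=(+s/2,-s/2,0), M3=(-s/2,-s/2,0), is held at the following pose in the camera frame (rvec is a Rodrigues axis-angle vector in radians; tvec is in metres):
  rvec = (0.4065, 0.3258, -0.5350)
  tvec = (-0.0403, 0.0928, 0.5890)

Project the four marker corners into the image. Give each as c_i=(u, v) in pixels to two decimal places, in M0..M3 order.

c0=(237.64, 473.93) c1=(432.79, 407.48) c2=(291.76, 232.53) c3=(96.76, 325.14)

Intrinsics K: fx=829.8, fy=726.8, cx=318.7, cy=251.1
Marker side s = 0.176 m; corners in marker frame (Z=0):
  M0 = (-0.0880, +0.0880, 0)
  M1 = (+0.0880, +0.0880, 0)
  M2 = (+0.0880, -0.0880, 0)
  M3 = (-0.0880, -0.0880, 0)
rvec = (0.4065, 0.3258, -0.5350), |rvec| = θ = 0.74673 rad = 42.785°
Rodrigues: sinθ=0.67925, 1−cosθ=0.26609; R = I + sinθ·[k]× + (1−cosθ)·[k]×²:
    [+0.81276 +0.54985 +0.19258]
    [-0.42345 +0.78456 -0.45294]
    [-0.40013 +0.28658 +0.87050]
t = (-0.0403, 0.0928, 0.5890) m
M0: Pc = R·M0+t = (-0.06344, +0.19911, +0.64943); u = 829.8·(-0.06344)/0.64943 + 318.7 = 237.6448, v = 726.8·(+0.19911)/0.64943 + 251.1 = 473.9250
M1: Pc = R·M1+t = (+0.07961, +0.12458, +0.57901); u = 829.8·(+0.07961)/0.57901 + 318.7 = 432.7918, v = 726.8·(+0.12458)/0.57901 + 251.1 = 407.4767
M2: Pc = R·M2+t = (-0.01716, -0.01351, +0.52857); u = 829.8·(-0.01716)/0.52857 + 318.7 = 291.7554, v = 726.8·(-0.01351)/0.52857 + 251.1 = 232.5301
M3: Pc = R·M3+t = (-0.16021, +0.06102, +0.59899); u = 829.8·(-0.16021)/0.59899 + 318.7 = 96.7574, v = 726.8·(+0.06102)/0.59899 + 251.1 = 325.1423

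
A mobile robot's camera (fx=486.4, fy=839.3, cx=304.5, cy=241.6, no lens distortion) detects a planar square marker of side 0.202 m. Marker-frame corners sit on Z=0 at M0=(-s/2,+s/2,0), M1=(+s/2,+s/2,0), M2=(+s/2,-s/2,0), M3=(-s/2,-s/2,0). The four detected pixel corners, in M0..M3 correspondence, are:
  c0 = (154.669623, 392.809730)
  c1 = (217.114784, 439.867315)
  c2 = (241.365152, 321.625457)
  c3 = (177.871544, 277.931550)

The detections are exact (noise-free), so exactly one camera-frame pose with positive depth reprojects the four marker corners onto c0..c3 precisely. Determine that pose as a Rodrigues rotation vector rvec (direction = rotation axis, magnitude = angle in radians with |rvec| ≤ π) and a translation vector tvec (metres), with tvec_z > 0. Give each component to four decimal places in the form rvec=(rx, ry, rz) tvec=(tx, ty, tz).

Intrinsics K: fx=486.4, fy=839.3, cx=304.5, cy=241.6
Marker side s = 0.202 m; corners in marker frame (Z=0):
  M0 = (-0.1010, +0.1010, 0)
  M1 = (+0.1010, +0.1010, 0)
  M2 = (+0.1010, -0.1010, 0)
  M3 = (-0.1010, -0.1010, 0)
Detected image corners:
  c0 = (154.669623, 392.809730) px
  c1 = (217.114784, 439.867315) px
  c2 = (241.365152, 321.625457) px
  c3 = (177.871544, 277.931550) px
Planar DLT: solve 8×8 A·h = b for H (H[2,2]=1):
  H  [+281.55162 -112.48420 +197.24023]
  H  [+170.02449 +585.83139 +357.85571]
  H  [-0.15257 +0.02494 +1.00000]
B = K⁻¹H; ‖b₁‖=0.734031, ‖b₂‖=0.734031; λ = 2/(‖b₁‖+‖b₂‖) = 1.362341, sign → tz>0 ⇒ λ=+1.362341
r₁ = λ·B[:,0] = (+0.91871,+0.33581,-0.20785); r₂ = λ·B[:,1] = (-0.33632,+0.94113,+0.03398)
r₃ = r₁×r₂ = (+0.20703,+0.03869,+0.97757); SVD([r₁ r₂ r₃]) → R = UVᵀ:
  R  [+0.91871 -0.33632 +0.20703]
  R  [+0.33581 +0.94113 +0.03869]
  R  [-0.20785 +0.03398 +0.97757]
t = (-0.30042, +0.18870, +1.36234) m
tr R = 2.837413; θ = arccos((tr R − 1)/2) = 0.406004 rad = 23.262°
axis k = ((R−Rᵀ)₃₂, (R−Rᵀ)₁₃, (R−Rᵀ)₂₁) / (2 sinθ) = (-0.005969, +0.525240, +0.850933)
rvec = θ·k = (-0.002423, +0.213250, +0.345482)

rvec=(-0.0024, 0.2132, 0.3455) tvec=(-0.3004, 0.1887, 1.3623)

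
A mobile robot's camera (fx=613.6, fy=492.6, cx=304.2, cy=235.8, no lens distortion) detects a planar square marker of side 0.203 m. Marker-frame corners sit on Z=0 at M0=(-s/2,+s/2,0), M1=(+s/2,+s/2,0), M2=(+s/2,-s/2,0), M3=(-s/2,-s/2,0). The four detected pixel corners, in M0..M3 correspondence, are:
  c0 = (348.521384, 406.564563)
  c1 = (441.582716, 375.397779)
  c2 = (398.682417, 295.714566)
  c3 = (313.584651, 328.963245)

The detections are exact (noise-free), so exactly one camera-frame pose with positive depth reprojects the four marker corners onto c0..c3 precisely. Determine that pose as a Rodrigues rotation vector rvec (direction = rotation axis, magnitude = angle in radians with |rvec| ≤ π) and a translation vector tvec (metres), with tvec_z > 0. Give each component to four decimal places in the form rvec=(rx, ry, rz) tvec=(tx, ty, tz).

Intrinsics K: fx=613.6, fy=492.6, cx=304.2, cy=235.8
Marker side s = 0.203 m; corners in marker frame (Z=0):
  M0 = (-0.1015, +0.1015, 0)
  M1 = (+0.1015, +0.1015, 0)
  M2 = (+0.1015, -0.1015, 0)
  M3 = (-0.1015, -0.1015, 0)
Detected image corners:
  c0 = (348.521384, 406.564563) px
  c1 = (441.582716, 375.397779) px
  c2 = (398.682417, 295.714566) px
  c3 = (313.584651, 328.963245) px
Planar DLT: solve 8×8 A·h = b for H (H[2,2]=1):
  H  [+339.16119 +69.04192 +373.75876]
  H  [-251.52618 +272.89642 +350.79292]
  H  [-0.26360 -0.32522 +1.00000]
B = K⁻¹H; ‖b₁‖=0.827247, ‖b₂‖=0.827247; λ = 2/(‖b₁‖+‖b₂‖) = 1.208828, sign → tz>0 ⇒ λ=+1.208828
r₁ = λ·B[:,0] = (+0.82614,-0.46471,-0.31865); r₂ = λ·B[:,1] = (+0.33092,+0.85787,-0.39313)
r₃ = r₁×r₂ = (+0.45605,+0.21934,+0.86250); SVD([r₁ r₂ r₃]) → R = UVᵀ:
  R  [+0.82614 +0.33092 +0.45605]
  R  [-0.46471 +0.85787 +0.21934]
  R  [-0.31865 -0.39313 +0.86250]
t = (+0.13703, +0.28219, +1.20883) m
tr R = 2.546511; θ = arccos((tr R − 1)/2) = 0.686837 rad = 39.353°
axis k = ((R−Rᵀ)₃₂, (R−Rᵀ)₁₃, (R−Rᵀ)₂₁) / (2 sinθ) = (-0.482951, +0.610872, -0.627371)
rvec = θ·k = (-0.331708, +0.419569, -0.430901)

rvec=(-0.3317, 0.4196, -0.4309) tvec=(0.1370, 0.2822, 1.2088)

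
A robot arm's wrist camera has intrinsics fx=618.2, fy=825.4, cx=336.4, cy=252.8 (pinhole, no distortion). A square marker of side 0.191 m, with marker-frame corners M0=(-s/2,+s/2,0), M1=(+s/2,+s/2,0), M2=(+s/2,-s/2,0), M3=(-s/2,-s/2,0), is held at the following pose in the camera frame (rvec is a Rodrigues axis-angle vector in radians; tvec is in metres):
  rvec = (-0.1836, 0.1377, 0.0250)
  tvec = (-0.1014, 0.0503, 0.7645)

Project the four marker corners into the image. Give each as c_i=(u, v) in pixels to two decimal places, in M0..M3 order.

c0=(174.21, 408.00) c1=(327.64, 416.22) c2=(333.78, 207.25) c3=(186.78, 206.36)

Intrinsics K: fx=618.2, fy=825.4, cx=336.4, cy=252.8
Marker side s = 0.191 m; corners in marker frame (Z=0):
  M0 = (-0.0955, +0.0955, 0)
  M1 = (+0.0955, +0.0955, 0)
  M2 = (+0.0955, -0.0955, 0)
  M3 = (-0.0955, -0.0955, 0)
rvec = (-0.1836, 0.1377, 0.0250), |rvec| = θ = 0.23086 rad = 13.227°
Rodrigues: sinθ=0.22881, 1−cosθ=0.02653; R = I + sinθ·[k]× + (1−cosθ)·[k]×²:
    [+0.99025 -0.03736 +0.13420]
    [+0.01219 +0.98291 +0.18369]
    [-0.13876 -0.18026 +0.97378]
t = (-0.1014, 0.0503, 0.7645) m
M0: Pc = R·M0+t = (-0.19954, +0.14300, +0.76054); u = 618.2·(-0.19954)/0.76054 + 336.4 = 174.2070, v = 825.4·(+0.14300)/0.76054 + 252.8 = 407.9994
M1: Pc = R·M1+t = (-0.01040, +0.14533, +0.73403); u = 618.2·(-0.01040)/0.73403 + 336.4 = 327.6417, v = 825.4·(+0.14533)/0.73403 + 252.8 = 416.2222
M2: Pc = R·M2+t = (-0.00326, -0.04240, +0.76846); u = 618.2·(-0.00326)/0.76846 + 336.4 = 333.7751, v = 825.4·(-0.04240)/0.76846 + 252.8 = 207.2549
M3: Pc = R·M3+t = (-0.19240, -0.04473, +0.79497); u = 618.2·(-0.19240)/0.79497 + 336.4 = 186.7810, v = 825.4·(-0.04473)/0.79497 + 252.8 = 206.3552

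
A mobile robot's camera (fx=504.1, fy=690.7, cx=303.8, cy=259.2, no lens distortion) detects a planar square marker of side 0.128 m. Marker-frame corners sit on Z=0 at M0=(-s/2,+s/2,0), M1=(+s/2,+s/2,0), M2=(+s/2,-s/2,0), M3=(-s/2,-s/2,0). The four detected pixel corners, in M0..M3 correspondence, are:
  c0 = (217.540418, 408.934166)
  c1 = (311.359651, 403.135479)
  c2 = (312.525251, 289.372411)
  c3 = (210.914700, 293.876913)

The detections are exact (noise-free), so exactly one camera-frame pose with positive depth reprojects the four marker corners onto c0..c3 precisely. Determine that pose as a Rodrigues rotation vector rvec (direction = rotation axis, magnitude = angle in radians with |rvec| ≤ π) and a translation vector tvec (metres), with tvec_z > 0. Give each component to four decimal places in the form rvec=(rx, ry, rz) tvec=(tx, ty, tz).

Intrinsics K: fx=504.1, fy=690.7, cx=303.8, cy=259.2
Marker side s = 0.128 m; corners in marker frame (Z=0):
  M0 = (-0.0640, +0.0640, 0)
  M1 = (+0.0640, +0.0640, 0)
  M2 = (+0.0640, -0.0640, 0)
  M3 = (-0.0640, -0.0640, 0)
Detected image corners:
  c0 = (217.540418, 408.934166) px
  c1 = (311.359651, 403.135479) px
  c2 = (312.525251, 289.372411) px
  c3 = (210.914700, 293.876913) px
Planar DLT: solve 8×8 A·h = b for H (H[2,2]=1):
  H  [+792.78107 +184.13133 +263.50272]
  H  [+0.11326 +1109.95553 +351.07931]
  H  [+0.11628 +0.61968 +1.00000]
B = K⁻¹H; ‖b₁‖=1.507711, ‖b₂‖=1.507711; λ = 2/(‖b₁‖+‖b₂‖) = 0.663257, sign → tz>0 ⇒ λ=+0.663257
r₁ = λ·B[:,0] = (+0.99660,-0.02883,+0.07712); r₂ = λ·B[:,1] = (-0.00543,+0.91162,+0.41101)
r₃ = r₁×r₂ = (-0.08216,-0.41003,+0.90836); SVD([r₁ r₂ r₃]) → R = UVᵀ:
  R  [+0.99660 -0.00543 -0.08216]
  R  [-0.02883 +0.91162 -0.41003]
  R  [+0.07712 +0.41101 +0.90836]
t = (-0.05302, +0.08823, +0.66326) m
tr R = 2.816583; θ = arccos((tr R − 1)/2) = 0.431614 rad = 24.730°
axis k = ((R−Rᵀ)₃₂, (R−Rᵀ)₁₃, (R−Rᵀ)₂₁) / (2 sinθ) = (+0.981314, -0.190368, -0.027969)
rvec = θ·k = (+0.423549, -0.082166, -0.012072)

rvec=(0.4235, -0.0822, -0.0121) tvec=(-0.0530, 0.0882, 0.6633)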